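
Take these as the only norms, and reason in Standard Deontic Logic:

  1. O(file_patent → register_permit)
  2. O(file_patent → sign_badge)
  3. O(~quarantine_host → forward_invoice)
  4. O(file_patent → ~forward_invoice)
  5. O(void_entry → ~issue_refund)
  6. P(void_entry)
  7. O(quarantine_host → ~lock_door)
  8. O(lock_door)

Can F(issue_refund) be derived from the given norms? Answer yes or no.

No

Premise 5 is O(void_entry → ~issue_refund), but O(void_entry) is not derivable from the premises (the permission P(void_entry) asserts only ~O(~void_entry), not O(void_entry)), so it does not yield O(~issue_refund).
No other premise forces O(~issue_refund). An ideal world satisfying every premise can still have issue_refund true, so F(issue_refund) is not derivable.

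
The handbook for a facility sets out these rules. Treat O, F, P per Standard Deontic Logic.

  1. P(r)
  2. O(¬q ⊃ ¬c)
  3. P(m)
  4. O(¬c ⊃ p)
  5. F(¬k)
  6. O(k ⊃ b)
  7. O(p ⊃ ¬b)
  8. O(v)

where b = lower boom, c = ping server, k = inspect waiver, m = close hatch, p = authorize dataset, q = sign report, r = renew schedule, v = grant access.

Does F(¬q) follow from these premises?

Yes

Premise 5, F(¬k), is equivalent to O(k).
Premise 6 is O(k ⊃ b); since O(k), deontic closure gives O(b).
Premise 7, O(p ⊃ ¬b), contraposes to O(b ⊃ ¬p); with O(b) we get O(¬p).
Premise 4, O(¬c ⊃ p), contraposes to O(¬p ⊃ c); with O(¬p) we get O(c).
Premise 2 is O(¬q ⊃ ¬c); contrapositively O(c ⊃ q). Since O(c) holds, K gives O(q).
Premises 1, 3, 8 do not contribute to this derivation.
So O(q) holds, i.e. F(¬q). The claim follows.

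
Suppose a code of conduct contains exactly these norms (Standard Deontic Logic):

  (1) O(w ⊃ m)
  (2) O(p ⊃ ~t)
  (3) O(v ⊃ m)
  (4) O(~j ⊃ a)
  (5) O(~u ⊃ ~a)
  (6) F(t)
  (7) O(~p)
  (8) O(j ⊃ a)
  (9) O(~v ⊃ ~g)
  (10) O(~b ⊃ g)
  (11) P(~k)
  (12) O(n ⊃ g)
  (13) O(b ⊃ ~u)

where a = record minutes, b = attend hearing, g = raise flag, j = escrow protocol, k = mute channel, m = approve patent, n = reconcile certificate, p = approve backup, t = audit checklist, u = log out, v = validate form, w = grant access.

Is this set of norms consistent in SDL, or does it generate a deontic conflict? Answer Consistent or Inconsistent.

Premise 2 is O(p ⊃ ~t); even if O(~t) held, inferring O(p) would be affirming the consequent — invalid.
So O(p) is not derivable, and the apparent clash with O(~p) does not arise.
A world satisfying every obligation exists (e.g. a=true, b=false, g=true, j=false, k=false, m=true, n=false, p=false, t=false, u=true, v=true, w=false); no atom is both obligatory and forbidden, so the set is consistent.

Consistent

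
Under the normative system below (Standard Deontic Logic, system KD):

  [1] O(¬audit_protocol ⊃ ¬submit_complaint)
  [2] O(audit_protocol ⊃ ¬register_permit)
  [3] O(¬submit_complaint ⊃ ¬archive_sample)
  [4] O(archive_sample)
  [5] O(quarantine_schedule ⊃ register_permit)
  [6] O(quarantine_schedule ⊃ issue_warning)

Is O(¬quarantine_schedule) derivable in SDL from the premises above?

Yes

Premise 4 states O(archive_sample) outright.
The contrapositive of premise 3 (O(¬submit_complaint ⊃ ¬archive_sample)) is O(archive_sample ⊃ submit_complaint), and O(archive_sample) is already established, so O(submit_complaint).
The contrapositive of premise 1 (O(¬audit_protocol ⊃ ¬submit_complaint)) is O(submit_complaint ⊃ audit_protocol), and O(submit_complaint) is already established, so O(audit_protocol).
From O(audit_protocol) and premise 2, O(audit_protocol ⊃ ¬register_permit), we obtain O(¬register_permit).
The contrapositive of premise 5 (O(quarantine_schedule ⊃ register_permit)) is O(¬register_permit ⊃ ¬quarantine_schedule), and O(¬register_permit) is already established, so O(¬quarantine_schedule).
Premise 6 does not contribute to this derivation.
So O(¬quarantine_schedule) follows.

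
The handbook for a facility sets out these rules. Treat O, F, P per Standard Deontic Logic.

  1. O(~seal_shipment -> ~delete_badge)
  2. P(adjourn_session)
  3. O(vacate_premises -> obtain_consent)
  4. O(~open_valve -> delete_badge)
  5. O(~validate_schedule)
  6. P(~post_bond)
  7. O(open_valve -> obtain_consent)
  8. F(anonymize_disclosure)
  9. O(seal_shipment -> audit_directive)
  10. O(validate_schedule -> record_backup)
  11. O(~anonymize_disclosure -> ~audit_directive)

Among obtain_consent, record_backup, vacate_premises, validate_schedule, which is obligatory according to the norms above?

F(anonymize_disclosure) at premise 8 means O(~anonymize_disclosure).
With premise 11, O(~anonymize_disclosure -> ~audit_directive), the K-axiom yields O(~audit_directive).
Premise 9 is O(seal_shipment -> audit_directive); contrapositively O(~audit_directive -> ~seal_shipment). Since O(~audit_directive) holds, K gives O(~seal_shipment).
Applying K to premise 1 (O(~seal_shipment -> ~delete_badge)) and O(~seal_shipment) yields O(~delete_badge).
Premise 4, O(~open_valve -> delete_badge), contraposes to O(~delete_badge -> open_valve); with O(~delete_badge) we get O(open_valve).
From O(open_valve) and premise 7, O(open_valve -> obtain_consent), we obtain O(obtain_consent).
So O(obtain_consent) holds — obtain_consent is obligatory. None of the other listed options is made obligatory by any chain of premises.

obtain_consent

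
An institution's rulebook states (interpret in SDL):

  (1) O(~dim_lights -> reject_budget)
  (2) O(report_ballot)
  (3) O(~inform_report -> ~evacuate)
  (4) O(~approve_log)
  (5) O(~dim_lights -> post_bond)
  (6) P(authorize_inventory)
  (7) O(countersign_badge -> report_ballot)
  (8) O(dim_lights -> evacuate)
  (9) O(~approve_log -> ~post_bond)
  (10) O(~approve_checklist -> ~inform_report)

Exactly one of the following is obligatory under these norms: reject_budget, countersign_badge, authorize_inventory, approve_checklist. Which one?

approve_checklist

Premise 4 states O(~approve_log) outright.
With premise 9, O(~approve_log -> ~post_bond), the K-axiom yields O(~post_bond).
The contrapositive of premise 5 (O(~dim_lights -> post_bond)) is O(~post_bond -> dim_lights), and O(~post_bond) is already established, so O(dim_lights).
Premise 8 is O(dim_lights -> evacuate); since O(dim_lights), deontic closure gives O(evacuate).
The contrapositive of premise 3 (O(~inform_report -> ~evacuate)) is O(evacuate -> inform_report), and O(evacuate) is already established, so O(inform_report).
Premise 10 is O(~approve_checklist -> ~inform_report); contrapositively O(inform_report -> approve_checklist). Since O(inform_report) holds, K gives O(approve_checklist).
So O(approve_checklist) holds — approve_checklist is obligatory. None of the other listed options is made obligatory by any chain of premises.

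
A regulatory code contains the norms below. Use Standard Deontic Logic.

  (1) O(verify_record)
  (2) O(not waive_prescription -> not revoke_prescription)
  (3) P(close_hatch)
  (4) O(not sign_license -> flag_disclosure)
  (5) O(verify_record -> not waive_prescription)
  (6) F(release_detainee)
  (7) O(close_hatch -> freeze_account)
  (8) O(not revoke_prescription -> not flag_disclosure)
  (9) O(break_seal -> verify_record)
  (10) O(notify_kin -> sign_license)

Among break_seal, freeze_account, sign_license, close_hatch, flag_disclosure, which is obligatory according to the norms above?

sign_license

Premise 1 states O(verify_record) outright.
With premise 5, O(verify_record -> not waive_prescription), the K-axiom yields O(not waive_prescription).
Applying K to premise 2 (O(not waive_prescription -> not revoke_prescription)) and O(not waive_prescription) yields O(not revoke_prescription).
With premise 8, O(not revoke_prescription -> not flag_disclosure), the K-axiom yields O(not flag_disclosure).
Premise 4 is O(not sign_license -> flag_disclosure); contrapositively O(not flag_disclosure -> sign_license). Since O(not flag_disclosure) holds, K gives O(sign_license).
So O(sign_license) holds — sign_license is obligatory. None of the other listed options is made obligatory by any chain of premises.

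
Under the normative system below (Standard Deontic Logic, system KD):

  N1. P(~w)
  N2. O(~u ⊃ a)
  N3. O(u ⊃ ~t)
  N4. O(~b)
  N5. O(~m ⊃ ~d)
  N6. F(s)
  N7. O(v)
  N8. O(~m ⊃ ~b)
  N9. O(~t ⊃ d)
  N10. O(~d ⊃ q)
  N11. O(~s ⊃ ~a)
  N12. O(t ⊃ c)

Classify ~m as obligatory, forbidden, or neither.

Premise 6, F(s), is equivalent to O(~s).
Premise 11 is O(~s ⊃ ~a); since O(~s), deontic closure gives O(~a).
The contrapositive of premise 2 (O(~u ⊃ a)) is O(~a ⊃ u), and O(~a) is already established, so O(u).
Applying K to premise 3 (O(u ⊃ ~t)) and O(u) yields O(~t).
From O(~t) and premise 9, O(~t ⊃ d), we obtain O(d).
The contrapositive of premise 5 (O(~m ⊃ ~d)) is O(d ⊃ m), and O(d) is already established, so O(m).
Premises 1, 4, 7, 8, 10, 12 do not contribute to this derivation.
Thus O(m), which is F(~m): ~m is forbidden.

Forbidden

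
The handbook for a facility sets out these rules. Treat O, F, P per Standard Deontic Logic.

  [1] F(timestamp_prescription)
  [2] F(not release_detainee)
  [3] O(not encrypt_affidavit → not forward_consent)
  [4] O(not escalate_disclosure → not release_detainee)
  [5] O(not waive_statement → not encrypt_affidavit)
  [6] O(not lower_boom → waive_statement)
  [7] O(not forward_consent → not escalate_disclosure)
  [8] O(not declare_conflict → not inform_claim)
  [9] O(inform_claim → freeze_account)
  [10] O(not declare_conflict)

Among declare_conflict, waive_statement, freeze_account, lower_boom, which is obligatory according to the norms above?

waive_statement

Premise 2 is F(not release_detainee), i.e. O(release_detainee).
The contrapositive of premise 4 (O(not escalate_disclosure → not release_detainee)) is O(release_detainee → escalate_disclosure), and O(release_detainee) is already established, so O(escalate_disclosure).
Premise 7 is O(not forward_consent → not escalate_disclosure); contrapositively O(escalate_disclosure → forward_consent). Since O(escalate_disclosure) holds, K gives O(forward_consent).
Premise 3 is O(not encrypt_affidavit → not forward_consent); contrapositively O(forward_consent → encrypt_affidavit). Since O(forward_consent) holds, K gives O(encrypt_affidavit).
The contrapositive of premise 5 (O(not waive_statement → not encrypt_affidavit)) is O(encrypt_affidavit → waive_statement), and O(encrypt_affidavit) is already established, so O(waive_statement).
So O(waive_statement) holds — waive_statement is obligatory. None of the other listed options is made obligatory by any chain of premises.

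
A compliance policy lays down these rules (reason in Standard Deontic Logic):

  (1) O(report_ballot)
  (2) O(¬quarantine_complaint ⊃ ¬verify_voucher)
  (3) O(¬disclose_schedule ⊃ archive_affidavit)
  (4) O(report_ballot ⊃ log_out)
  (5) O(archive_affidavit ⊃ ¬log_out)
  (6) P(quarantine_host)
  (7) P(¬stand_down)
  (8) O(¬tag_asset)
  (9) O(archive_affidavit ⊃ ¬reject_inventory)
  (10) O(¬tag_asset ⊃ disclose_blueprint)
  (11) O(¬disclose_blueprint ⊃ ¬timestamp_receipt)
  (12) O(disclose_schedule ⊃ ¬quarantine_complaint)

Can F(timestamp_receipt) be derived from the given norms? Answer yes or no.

No

Premise 11 is O(¬disclose_blueprint ⊃ ¬timestamp_receipt), but O(¬disclose_blueprint) is not derivable from the premises, so it does not yield O(¬timestamp_receipt).
No other premise forces O(¬timestamp_receipt). An ideal world satisfying every premise can still have timestamp_receipt true, so F(timestamp_receipt) is not derivable.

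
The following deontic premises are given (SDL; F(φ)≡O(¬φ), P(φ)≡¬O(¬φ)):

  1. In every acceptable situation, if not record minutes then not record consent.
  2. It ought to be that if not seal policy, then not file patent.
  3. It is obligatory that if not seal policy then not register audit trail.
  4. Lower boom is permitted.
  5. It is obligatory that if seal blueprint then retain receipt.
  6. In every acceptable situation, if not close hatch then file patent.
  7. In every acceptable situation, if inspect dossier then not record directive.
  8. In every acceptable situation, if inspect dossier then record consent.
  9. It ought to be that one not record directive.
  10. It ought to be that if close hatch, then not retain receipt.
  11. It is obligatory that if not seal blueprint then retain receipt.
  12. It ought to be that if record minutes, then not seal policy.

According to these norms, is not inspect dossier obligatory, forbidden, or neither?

Premises 5 and 11 cover both cases: O(seal_blueprint → retain_receipt) and O(¬seal_blueprint → retain_receipt). Since seal_blueprint ∨ ¬seal_blueprint is a tautology, O(retain_receipt) follows.
The contrapositive of premise 10 (O(close_hatch → ¬retain_receipt)) is O(retain_receipt → ¬close_hatch), and O(retain_receipt) is already established, so O(¬close_hatch).
With premise 6, O(¬close_hatch → file_patent), the K-axiom yields O(file_patent).
The contrapositive of premise 2 (O(¬seal_policy → ¬file_patent)) is O(file_patent → seal_policy), and O(file_patent) is already established, so O(seal_policy).
The contrapositive of premise 12 (O(record_minutes → ¬seal_policy)) is O(seal_policy → ¬record_minutes), and O(seal_policy) is already established, so O(¬record_minutes).
From O(¬record_minutes) and premise 1, O(¬record_minutes → ¬record_consent), we obtain O(¬record_consent).
The contrapositive of premise 8 (O(inspect_dossier → record_consent)) is O(¬record_consent → ¬inspect_dossier), and O(¬record_consent) is already established, so O(¬inspect_dossier).
Premises 3, 4, 7, 9 do not contribute to this derivation.
Hence ¬inspect_dossier is obligatory.

Obligatory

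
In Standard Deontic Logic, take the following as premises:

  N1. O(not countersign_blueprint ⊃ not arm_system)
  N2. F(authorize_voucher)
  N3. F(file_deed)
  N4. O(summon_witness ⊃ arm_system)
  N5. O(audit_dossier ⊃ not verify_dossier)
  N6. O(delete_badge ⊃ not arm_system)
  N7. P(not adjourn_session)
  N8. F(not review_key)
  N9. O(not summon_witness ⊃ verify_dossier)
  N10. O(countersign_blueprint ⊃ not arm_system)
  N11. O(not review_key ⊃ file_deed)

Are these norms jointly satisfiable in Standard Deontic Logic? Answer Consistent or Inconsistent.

Consistent

Premise 11 is O(not review_key ⊃ file_deed), but O(not review_key) is not derivable from the premises, so it does not yield O(file_deed).
So O(file_deed) is not derivable, and the apparent clash with O(not file_deed) does not arise.
A world satisfying every obligation exists (e.g. adjourn_session=false, arm_system=false, audit_dossier=false, authorize_voucher=false, countersign_blueprint=false, delete_badge=false, file_deed=false, review_key=true, summon_witness=false, verify_dossier=true); no atom is both obligatory and forbidden, so the set is consistent.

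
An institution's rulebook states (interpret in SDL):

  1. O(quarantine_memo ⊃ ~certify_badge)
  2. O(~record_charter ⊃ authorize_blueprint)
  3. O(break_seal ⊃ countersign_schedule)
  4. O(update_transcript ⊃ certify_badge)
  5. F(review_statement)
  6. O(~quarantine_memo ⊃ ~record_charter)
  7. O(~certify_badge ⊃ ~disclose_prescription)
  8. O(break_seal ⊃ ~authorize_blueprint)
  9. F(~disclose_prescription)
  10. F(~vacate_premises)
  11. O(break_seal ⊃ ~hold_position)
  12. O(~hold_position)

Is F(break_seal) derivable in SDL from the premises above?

Premise 9, F(~disclose_prescription), is equivalent to O(disclose_prescription).
Premise 7 is O(~certify_badge ⊃ ~disclose_prescription); contrapositively O(disclose_prescription ⊃ certify_badge). Since O(disclose_prescription) holds, K gives O(certify_badge).
Premise 1 is O(quarantine_memo ⊃ ~certify_badge); contrapositively O(certify_badge ⊃ ~quarantine_memo). Since O(certify_badge) holds, K gives O(~quarantine_memo).
From O(~quarantine_memo) and premise 6, O(~quarantine_memo ⊃ ~record_charter), we obtain O(~record_charter).
From O(~record_charter) and premise 2, O(~record_charter ⊃ authorize_blueprint), we obtain O(authorize_blueprint).
Premise 8, O(break_seal ⊃ ~authorize_blueprint), contraposes to O(authorize_blueprint ⊃ ~break_seal); with O(authorize_blueprint) we get O(~break_seal).
Premises 3, 4, 5, 10, 11, 12 do not contribute to this derivation.
So O(~break_seal) holds, i.e. F(break_seal). The claim follows.

Yes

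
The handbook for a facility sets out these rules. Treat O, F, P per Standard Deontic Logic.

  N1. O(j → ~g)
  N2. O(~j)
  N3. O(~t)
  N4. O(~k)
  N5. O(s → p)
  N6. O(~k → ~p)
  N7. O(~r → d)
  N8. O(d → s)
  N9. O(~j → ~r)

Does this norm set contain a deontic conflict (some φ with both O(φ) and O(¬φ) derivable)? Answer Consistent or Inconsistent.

Inconsistent

From premise 2 we have O(~j).
Premise 9 is O(~j → ~r); since O(~j), deontic closure gives O(~r).
With premise 7, O(~r → d), the K-axiom yields O(d).
Premise 8 is O(d → s); since O(d), deontic closure gives O(s).
Applying K to premise 5 (O(s → p)) and O(s) yields O(p).
The contrapositive of premise 6 (O(~k → ~p)) is O(p → k), and O(p) is already established, so O(k).
Yet premise 4 states O(~k).
We now have both O(k) and O(~k) — k is simultaneously obligatory and forbidden, violating the D-axiom.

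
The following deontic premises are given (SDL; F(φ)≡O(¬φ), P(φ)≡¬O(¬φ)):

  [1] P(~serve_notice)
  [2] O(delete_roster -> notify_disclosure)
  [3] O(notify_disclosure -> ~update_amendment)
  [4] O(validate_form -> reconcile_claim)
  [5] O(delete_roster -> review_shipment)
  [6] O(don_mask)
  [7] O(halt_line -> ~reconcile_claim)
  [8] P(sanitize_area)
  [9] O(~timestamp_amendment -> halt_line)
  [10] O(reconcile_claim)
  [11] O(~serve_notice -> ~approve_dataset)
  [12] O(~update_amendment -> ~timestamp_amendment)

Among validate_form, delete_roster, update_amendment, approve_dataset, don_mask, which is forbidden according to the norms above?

delete_roster

Premise 10 states O(reconcile_claim) outright.
Premise 7 is O(halt_line -> ~reconcile_claim); contrapositively O(reconcile_claim -> ~halt_line). Since O(reconcile_claim) holds, K gives O(~halt_line).
The contrapositive of premise 9 (O(~timestamp_amendment -> halt_line)) is O(~halt_line -> timestamp_amendment), and O(~halt_line) is already established, so O(timestamp_amendment).
The contrapositive of premise 12 (O(~update_amendment -> ~timestamp_amendment)) is O(timestamp_amendment -> update_amendment), and O(timestamp_amendment) is already established, so O(update_amendment).
The contrapositive of premise 3 (O(notify_disclosure -> ~update_amendment)) is O(update_amendment -> ~notify_disclosure), and O(update_amendment) is already established, so O(~notify_disclosure).
The contrapositive of premise 2 (O(delete_roster -> notify_disclosure)) is O(~notify_disclosure -> ~delete_roster), and O(~notify_disclosure) is already established, so O(~delete_roster).
So O(~delete_roster) holds, i.e. delete_roster is forbidden. None of the other listed options is forbidden under the premises.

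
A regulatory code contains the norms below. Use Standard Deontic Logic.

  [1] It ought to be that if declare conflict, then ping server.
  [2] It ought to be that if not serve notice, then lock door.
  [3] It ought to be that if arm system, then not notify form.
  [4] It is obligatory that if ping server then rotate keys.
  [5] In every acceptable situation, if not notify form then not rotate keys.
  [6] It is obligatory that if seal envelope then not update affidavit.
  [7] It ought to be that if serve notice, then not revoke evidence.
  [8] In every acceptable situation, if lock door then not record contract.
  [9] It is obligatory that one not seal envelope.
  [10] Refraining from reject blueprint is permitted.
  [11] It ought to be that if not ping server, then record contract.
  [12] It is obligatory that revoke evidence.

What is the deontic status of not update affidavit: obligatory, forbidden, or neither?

Neither

Premise 6 is O(seal_envelope → ¬update_affidavit), but O(seal_envelope) is not derivable from the premises, so it does not yield O(¬update_affidavit).
No premise or chain of K-axiom applications forces O(¬update_affidavit), and none forces O(update_affidavit). So ¬update_affidavit is neither obligatory nor forbidden under these norms.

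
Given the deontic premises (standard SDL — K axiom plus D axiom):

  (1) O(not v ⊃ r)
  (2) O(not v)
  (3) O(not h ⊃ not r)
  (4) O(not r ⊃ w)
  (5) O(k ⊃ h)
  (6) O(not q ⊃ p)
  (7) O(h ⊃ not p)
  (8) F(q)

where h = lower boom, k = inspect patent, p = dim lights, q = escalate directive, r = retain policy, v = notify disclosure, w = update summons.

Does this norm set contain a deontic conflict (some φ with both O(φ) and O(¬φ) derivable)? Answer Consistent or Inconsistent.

Premise 2 states O(not v) outright.
Applying K to premise 1 (O(not v ⊃ r)) and O(not v) yields O(r).
Premise 3, O(not h ⊃ not r), contraposes to O(r ⊃ h); with O(r) we get O(h).
From O(h) and premise 7, O(h ⊃ not p), we obtain O(not p).
Premise 6 is O(not q ⊃ p); contrapositively O(not p ⊃ q). Since O(not p) holds, K gives O(q).
Yet premise 8 is F(q), i.e. O(not q).
We now have both O(q) and O(not q) — q is simultaneously obligatory and forbidden, violating the D-axiom.

Inconsistent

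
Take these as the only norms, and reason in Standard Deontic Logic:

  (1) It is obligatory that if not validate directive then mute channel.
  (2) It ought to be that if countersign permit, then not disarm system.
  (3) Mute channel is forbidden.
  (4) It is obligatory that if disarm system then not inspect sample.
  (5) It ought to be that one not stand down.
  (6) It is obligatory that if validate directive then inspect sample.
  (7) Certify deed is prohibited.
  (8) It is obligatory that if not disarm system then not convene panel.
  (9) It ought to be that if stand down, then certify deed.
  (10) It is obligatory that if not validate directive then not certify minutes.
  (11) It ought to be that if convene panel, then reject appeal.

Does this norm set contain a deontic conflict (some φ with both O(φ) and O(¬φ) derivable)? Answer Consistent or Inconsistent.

Premise 9 is O(stand_down → certify_deed), but O(stand_down) is not derivable from the premises, so it does not yield O(certify_deed).
So O(certify_deed) is not derivable, and the apparent clash with O(¬certify_deed) does not arise.
A world satisfying every obligation exists (e.g. certify_deed=false, certify_minutes=false, convene_panel=false, countersign_permit=false, disarm_system=false, inspect_sample=true, mute_channel=false, reject_appeal=false, stand_down=false, validate_directive=true); no atom is both obligatory and forbidden, so the set is consistent.

Consistent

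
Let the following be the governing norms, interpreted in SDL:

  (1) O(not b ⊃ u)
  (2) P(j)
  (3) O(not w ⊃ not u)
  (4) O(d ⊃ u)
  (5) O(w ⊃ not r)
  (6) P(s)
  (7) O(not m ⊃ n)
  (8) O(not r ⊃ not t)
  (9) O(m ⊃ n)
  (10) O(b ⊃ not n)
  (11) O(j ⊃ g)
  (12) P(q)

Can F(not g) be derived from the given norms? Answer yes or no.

No

Premise 11 is O(j ⊃ g), but O(j) is not derivable from the premises (the permission P(j) asserts only not O(not j), not O(j)), so it does not yield O(g).
No other premise forces O(g). An ideal world satisfying every premise can still have not g true, so F(not g) is not derivable.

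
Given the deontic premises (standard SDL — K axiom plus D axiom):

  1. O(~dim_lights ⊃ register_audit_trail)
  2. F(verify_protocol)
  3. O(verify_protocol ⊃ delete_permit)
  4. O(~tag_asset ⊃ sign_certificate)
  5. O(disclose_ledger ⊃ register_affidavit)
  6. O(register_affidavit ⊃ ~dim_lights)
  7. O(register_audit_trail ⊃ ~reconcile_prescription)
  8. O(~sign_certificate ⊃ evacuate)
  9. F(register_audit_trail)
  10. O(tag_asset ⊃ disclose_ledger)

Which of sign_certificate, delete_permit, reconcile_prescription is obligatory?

F(register_audit_trail) at premise 9 means O(~register_audit_trail).
Premise 1, O(~dim_lights ⊃ register_audit_trail), contraposes to O(~register_audit_trail ⊃ dim_lights); with O(~register_audit_trail) we get O(dim_lights).
Premise 6, O(register_affidavit ⊃ ~dim_lights), contraposes to O(dim_lights ⊃ ~register_affidavit); with O(dim_lights) we get O(~register_affidavit).
Premise 5, O(disclose_ledger ⊃ register_affidavit), contraposes to O(~register_affidavit ⊃ ~disclose_ledger); with O(~register_affidavit) we get O(~disclose_ledger).
The contrapositive of premise 10 (O(tag_asset ⊃ disclose_ledger)) is O(~disclose_ledger ⊃ ~tag_asset), and O(~disclose_ledger) is already established, so O(~tag_asset).
Applying K to premise 4 (O(~tag_asset ⊃ sign_certificate)) and O(~tag_asset) yields O(sign_certificate).
So O(sign_certificate) holds — sign_certificate is obligatory. None of the other listed options is made obligatory by any chain of premises.

sign_certificate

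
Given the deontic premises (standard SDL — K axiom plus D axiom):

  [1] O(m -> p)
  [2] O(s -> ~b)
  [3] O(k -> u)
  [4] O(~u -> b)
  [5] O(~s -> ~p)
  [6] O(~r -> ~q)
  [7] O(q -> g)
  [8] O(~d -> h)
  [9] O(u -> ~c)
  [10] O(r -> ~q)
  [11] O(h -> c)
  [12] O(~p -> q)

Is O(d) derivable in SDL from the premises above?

By case analysis on r: premise 10 gives O(r -> ~q) and premise 6 gives O(~r -> ~q), so O(~q) either way.
The contrapositive of premise 12 (O(~p -> q)) is O(~q -> p), and O(~q) is already established, so O(p).
The contrapositive of premise 5 (O(~s -> ~p)) is O(p -> s), and O(p) is already established, so O(s).
With premise 2, O(s -> ~b), the K-axiom yields O(~b).
Premise 4 is O(~u -> b); contrapositively O(~b -> u). Since O(~b) holds, K gives O(u).
With premise 9, O(u -> ~c), the K-axiom yields O(~c).
Premise 11, O(h -> c), contraposes to O(~c -> ~h); with O(~c) we get O(~h).
Premise 8 is O(~d -> h); contrapositively O(~h -> d). Since O(~h) holds, K gives O(d).
Premises 1, 3, 7 do not contribute to this derivation.
So O(d) follows.

Yes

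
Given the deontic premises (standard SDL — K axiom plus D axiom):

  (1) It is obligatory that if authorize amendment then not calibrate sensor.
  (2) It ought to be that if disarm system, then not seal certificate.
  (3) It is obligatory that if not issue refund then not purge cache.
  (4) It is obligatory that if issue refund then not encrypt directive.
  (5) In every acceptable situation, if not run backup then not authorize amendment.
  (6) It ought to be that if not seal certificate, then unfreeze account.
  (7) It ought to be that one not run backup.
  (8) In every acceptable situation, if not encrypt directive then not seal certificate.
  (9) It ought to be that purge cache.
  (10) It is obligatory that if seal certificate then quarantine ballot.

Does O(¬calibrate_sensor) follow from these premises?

Premise 1 is O(authorize_amendment → ¬calibrate_sensor), but O(authorize_amendment) is not derivable from the premises, so it does not yield O(¬calibrate_sensor).
No other premise forces O(¬calibrate_sensor). An ideal world satisfying every premise can still have ¬calibrate_sensor false, so O(¬calibrate_sensor) is not derivable.

No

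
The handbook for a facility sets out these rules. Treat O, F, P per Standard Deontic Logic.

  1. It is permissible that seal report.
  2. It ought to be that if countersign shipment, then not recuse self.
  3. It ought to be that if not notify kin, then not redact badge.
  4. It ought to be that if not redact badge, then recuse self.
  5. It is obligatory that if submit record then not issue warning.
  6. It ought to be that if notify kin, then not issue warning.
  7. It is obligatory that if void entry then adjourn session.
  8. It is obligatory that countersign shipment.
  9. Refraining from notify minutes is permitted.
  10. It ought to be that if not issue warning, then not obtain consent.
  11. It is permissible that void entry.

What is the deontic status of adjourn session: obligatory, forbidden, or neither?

Premise 7 is O(void_entry → adjourn_session), but O(void_entry) is not derivable from the premises (the permission P(void_entry) asserts only ¬O(¬void_entry), not O(void_entry)), so it does not yield O(adjourn_session).
No premise or chain of K-axiom applications forces O(adjourn_session), and none forces O(¬adjourn_session). So adjourn_session is neither obligatory nor forbidden under these norms.

Neither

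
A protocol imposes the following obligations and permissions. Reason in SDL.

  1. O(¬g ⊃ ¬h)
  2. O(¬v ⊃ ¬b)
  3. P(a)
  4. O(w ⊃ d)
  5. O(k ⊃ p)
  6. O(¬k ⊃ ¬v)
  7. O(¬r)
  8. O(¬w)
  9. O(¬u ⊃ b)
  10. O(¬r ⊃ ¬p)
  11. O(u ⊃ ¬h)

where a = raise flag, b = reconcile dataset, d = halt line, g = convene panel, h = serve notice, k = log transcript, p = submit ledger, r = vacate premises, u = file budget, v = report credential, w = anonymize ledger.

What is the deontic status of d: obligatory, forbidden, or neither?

Premise 4 is O(w ⊃ d), but O(w) is not derivable from the premises, so it does not yield O(d).
No premise or chain of K-axiom applications forces O(d), and none forces O(¬d). So d is neither obligatory nor forbidden under these norms.

Neither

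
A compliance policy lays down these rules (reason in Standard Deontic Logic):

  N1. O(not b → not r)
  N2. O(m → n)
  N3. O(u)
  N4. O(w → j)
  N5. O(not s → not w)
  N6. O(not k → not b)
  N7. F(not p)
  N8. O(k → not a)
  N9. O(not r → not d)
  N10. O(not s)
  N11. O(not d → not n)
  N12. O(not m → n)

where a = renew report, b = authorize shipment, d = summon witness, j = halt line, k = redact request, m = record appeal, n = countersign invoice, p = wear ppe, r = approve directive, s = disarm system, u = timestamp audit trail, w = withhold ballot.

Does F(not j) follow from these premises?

No

Premise 4 is O(w → j), but O(w) is not derivable from the premises, so it does not yield O(j).
No other premise forces O(j). An ideal world satisfying every premise can still have not j true, so F(not j) is not derivable.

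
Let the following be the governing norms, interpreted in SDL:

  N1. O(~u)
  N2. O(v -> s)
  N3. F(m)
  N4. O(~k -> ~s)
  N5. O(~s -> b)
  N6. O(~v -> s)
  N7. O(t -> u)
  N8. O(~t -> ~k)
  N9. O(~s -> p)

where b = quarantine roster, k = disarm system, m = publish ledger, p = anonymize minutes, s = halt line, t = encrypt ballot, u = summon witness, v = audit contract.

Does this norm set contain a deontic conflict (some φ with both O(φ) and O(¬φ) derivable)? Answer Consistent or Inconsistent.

Premises 6 and 2 cover both cases: O(~v -> s) and O(v -> s). Since ~v ∨ v is a tautology, O(s) follows.
Premise 4, O(~k -> ~s), contraposes to O(s -> k); with O(s) we get O(k).
Premise 8 is O(~t -> ~k); contrapositively O(k -> t). Since O(k) holds, K gives O(t).
From O(t) and premise 7, O(t -> u), we obtain O(u).
Yet premise 1 states O(~u).
We now have both O(u) and O(~u) — u is simultaneously obligatory and forbidden, violating the D-axiom.

Inconsistent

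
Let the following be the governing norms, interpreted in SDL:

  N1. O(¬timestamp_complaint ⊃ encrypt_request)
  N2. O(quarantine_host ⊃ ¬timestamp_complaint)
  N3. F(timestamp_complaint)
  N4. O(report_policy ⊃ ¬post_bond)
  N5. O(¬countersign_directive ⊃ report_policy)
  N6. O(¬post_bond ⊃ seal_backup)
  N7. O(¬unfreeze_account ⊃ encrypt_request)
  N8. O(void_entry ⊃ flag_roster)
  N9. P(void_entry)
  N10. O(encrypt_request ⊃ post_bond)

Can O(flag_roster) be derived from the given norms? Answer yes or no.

Premise 8 is O(void_entry ⊃ flag_roster), but O(void_entry) is not derivable from the premises (the permission P(void_entry) asserts only ¬O(¬void_entry), not O(void_entry)), so it does not yield O(flag_roster).
No other premise forces O(flag_roster). An ideal world satisfying every premise can still have flag_roster false, so O(flag_roster) is not derivable.

No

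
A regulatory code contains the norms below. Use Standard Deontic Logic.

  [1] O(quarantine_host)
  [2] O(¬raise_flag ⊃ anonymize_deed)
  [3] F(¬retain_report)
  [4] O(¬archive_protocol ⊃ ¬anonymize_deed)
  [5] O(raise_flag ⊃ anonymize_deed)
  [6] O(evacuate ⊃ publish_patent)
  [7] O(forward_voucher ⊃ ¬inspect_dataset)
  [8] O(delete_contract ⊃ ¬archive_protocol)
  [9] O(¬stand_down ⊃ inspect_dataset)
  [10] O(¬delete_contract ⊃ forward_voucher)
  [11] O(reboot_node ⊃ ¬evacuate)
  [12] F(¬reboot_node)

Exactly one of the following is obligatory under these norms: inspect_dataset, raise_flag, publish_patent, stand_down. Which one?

Premises 5 and 2 cover both cases: O(raise_flag ⊃ anonymize_deed) and O(¬raise_flag ⊃ anonymize_deed). Since raise_flag ∨ ¬raise_flag is a tautology, O(anonymize_deed) follows.
Premise 4, O(¬archive_protocol ⊃ ¬anonymize_deed), contraposes to O(anonymize_deed ⊃ archive_protocol); with O(anonymize_deed) we get O(archive_protocol).
Premise 8, O(delete_contract ⊃ ¬archive_protocol), contraposes to O(archive_protocol ⊃ ¬delete_contract); with O(archive_protocol) we get O(¬delete_contract).
From O(¬delete_contract) and premise 10, O(¬delete_contract ⊃ forward_voucher), we obtain O(forward_voucher).
Premise 7 is O(forward_voucher ⊃ ¬inspect_dataset); since O(forward_voucher), deontic closure gives O(¬inspect_dataset).
The contrapositive of premise 9 (O(¬stand_down ⊃ inspect_dataset)) is O(¬inspect_dataset ⊃ stand_down), and O(¬inspect_dataset) is already established, so O(stand_down).
So O(stand_down) holds — stand_down is obligatory. None of the other listed options is made obligatory by any chain of premises.

stand_down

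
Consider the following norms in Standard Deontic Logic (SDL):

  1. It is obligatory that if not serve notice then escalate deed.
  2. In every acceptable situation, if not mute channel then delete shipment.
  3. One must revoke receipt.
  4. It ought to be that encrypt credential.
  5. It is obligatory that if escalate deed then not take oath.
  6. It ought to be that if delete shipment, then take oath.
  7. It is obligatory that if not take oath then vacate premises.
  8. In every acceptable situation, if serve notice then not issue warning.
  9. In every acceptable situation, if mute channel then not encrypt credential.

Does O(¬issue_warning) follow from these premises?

Premise 4 gives O(encrypt_credential).
Premise 9, O(mute_channel → ¬encrypt_credential), contraposes to O(encrypt_credential → ¬mute_channel); with O(encrypt_credential) we get O(¬mute_channel).
Applying K to premise 2 (O(¬mute_channel → delete_shipment)) and O(¬mute_channel) yields O(delete_shipment).
Premise 6 is O(delete_shipment → take_oath); since O(delete_shipment), deontic closure gives O(take_oath).
Premise 5, O(escalate_deed → ¬take_oath), contraposes to O(take_oath → ¬escalate_deed); with O(take_oath) we get O(¬escalate_deed).
Premise 1, O(¬serve_notice → escalate_deed), contraposes to O(¬escalate_deed → serve_notice); with O(¬escalate_deed) we get O(serve_notice).
With premise 8, O(serve_notice → ¬issue_warning), the K-axiom yields O(¬issue_warning).
Premises 3, 7 do not contribute to this derivation.
So O(¬issue_warning) follows.

Yes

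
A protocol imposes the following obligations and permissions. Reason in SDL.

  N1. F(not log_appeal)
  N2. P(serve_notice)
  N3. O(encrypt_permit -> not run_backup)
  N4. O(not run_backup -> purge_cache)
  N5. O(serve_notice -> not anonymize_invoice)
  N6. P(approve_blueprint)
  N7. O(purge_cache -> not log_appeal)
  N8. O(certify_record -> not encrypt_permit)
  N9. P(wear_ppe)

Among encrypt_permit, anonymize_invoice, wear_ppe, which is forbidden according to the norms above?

Premise 1, F(not log_appeal), is equivalent to O(log_appeal).
The contrapositive of premise 7 (O(purge_cache -> not log_appeal)) is O(log_appeal -> not purge_cache), and O(log_appeal) is already established, so O(not purge_cache).
Premise 4, O(not run_backup -> purge_cache), contraposes to O(not purge_cache -> run_backup); with O(not purge_cache) we get O(run_backup).
Premise 3, O(encrypt_permit -> not run_backup), contraposes to O(run_backup -> not encrypt_permit); with O(run_backup) we get O(not encrypt_permit).
So O(not encrypt_permit) holds, i.e. encrypt_permit is forbidden. None of the other listed options is forbidden under the premises.

encrypt_permit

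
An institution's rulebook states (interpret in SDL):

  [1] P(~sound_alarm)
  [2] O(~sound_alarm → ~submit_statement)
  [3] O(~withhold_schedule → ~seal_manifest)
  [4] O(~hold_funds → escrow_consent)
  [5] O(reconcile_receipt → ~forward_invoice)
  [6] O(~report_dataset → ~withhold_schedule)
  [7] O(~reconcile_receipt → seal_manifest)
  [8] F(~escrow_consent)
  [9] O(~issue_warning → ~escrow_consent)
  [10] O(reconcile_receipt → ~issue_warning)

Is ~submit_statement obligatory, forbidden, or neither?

Premise 2 is O(~sound_alarm → ~submit_statement), but O(~sound_alarm) is not derivable from the premises (the permission P(~sound_alarm) asserts only ~O(sound_alarm), not O(~sound_alarm)), so it does not yield O(~submit_statement).
No premise or chain of K-axiom applications forces O(~submit_statement), and none forces O(submit_statement). So ~submit_statement is neither obligatory nor forbidden under these norms.

Neither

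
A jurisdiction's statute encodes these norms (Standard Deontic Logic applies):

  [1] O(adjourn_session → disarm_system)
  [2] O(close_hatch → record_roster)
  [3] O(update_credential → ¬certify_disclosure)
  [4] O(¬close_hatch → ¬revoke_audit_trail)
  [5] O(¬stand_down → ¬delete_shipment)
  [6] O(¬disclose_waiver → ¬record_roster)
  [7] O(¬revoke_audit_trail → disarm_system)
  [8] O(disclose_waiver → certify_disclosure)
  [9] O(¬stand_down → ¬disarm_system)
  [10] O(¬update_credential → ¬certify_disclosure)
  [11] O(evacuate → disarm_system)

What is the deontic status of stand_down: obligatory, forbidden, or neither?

By case analysis on ¬update_credential: premise 10 gives O(¬update_credential → ¬certify_disclosure) and premise 3 gives O(update_credential → ¬certify_disclosure), so O(¬certify_disclosure) either way.
The contrapositive of premise 8 (O(disclose_waiver → certify_disclosure)) is O(¬certify_disclosure → ¬disclose_waiver), and O(¬certify_disclosure) is already established, so O(¬disclose_waiver).
With premise 6, O(¬disclose_waiver → ¬record_roster), the K-axiom yields O(¬record_roster).
Premise 2 is O(close_hatch → record_roster); contrapositively O(¬record_roster → ¬close_hatch). Since O(¬record_roster) holds, K gives O(¬close_hatch).
From O(¬close_hatch) and premise 4, O(¬close_hatch → ¬revoke_audit_trail), we obtain O(¬revoke_audit_trail).
From O(¬revoke_audit_trail) and premise 7, O(¬revoke_audit_trail → disarm_system), we obtain O(disarm_system).
The contrapositive of premise 9 (O(¬stand_down → ¬disarm_system)) is O(disarm_system → stand_down), and O(disarm_system) is already established, so O(stand_down).
Premises 1, 5, 11 do not contribute to this derivation.
Hence stand_down is obligatory.

Obligatory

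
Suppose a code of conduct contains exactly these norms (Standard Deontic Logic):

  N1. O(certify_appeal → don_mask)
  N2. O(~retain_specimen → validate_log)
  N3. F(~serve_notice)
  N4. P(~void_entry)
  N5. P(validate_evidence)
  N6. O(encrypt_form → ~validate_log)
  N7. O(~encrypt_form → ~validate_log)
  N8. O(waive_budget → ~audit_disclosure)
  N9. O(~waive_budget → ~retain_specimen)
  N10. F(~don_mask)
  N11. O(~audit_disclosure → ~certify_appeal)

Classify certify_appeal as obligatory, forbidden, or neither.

Premises 7 and 6 cover both cases: O(~encrypt_form → ~validate_log) and O(encrypt_form → ~validate_log). Since ~encrypt_form ∨ encrypt_form is a tautology, O(~validate_log) follows.
Premise 2 is O(~retain_specimen → validate_log); contrapositively O(~validate_log → retain_specimen). Since O(~validate_log) holds, K gives O(retain_specimen).
Premise 9 is O(~waive_budget → ~retain_specimen); contrapositively O(retain_specimen → waive_budget). Since O(retain_specimen) holds, K gives O(waive_budget).
From O(waive_budget) and premise 8, O(waive_budget → ~audit_disclosure), we obtain O(~audit_disclosure).
Premise 11 is O(~audit_disclosure → ~certify_appeal); since O(~audit_disclosure), deontic closure gives O(~certify_appeal).
Premises 1, 3, 4, 5, 10 do not contribute to this derivation.
Thus O(~certify_appeal), which is F(certify_appeal): certify_appeal is forbidden.

Forbidden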